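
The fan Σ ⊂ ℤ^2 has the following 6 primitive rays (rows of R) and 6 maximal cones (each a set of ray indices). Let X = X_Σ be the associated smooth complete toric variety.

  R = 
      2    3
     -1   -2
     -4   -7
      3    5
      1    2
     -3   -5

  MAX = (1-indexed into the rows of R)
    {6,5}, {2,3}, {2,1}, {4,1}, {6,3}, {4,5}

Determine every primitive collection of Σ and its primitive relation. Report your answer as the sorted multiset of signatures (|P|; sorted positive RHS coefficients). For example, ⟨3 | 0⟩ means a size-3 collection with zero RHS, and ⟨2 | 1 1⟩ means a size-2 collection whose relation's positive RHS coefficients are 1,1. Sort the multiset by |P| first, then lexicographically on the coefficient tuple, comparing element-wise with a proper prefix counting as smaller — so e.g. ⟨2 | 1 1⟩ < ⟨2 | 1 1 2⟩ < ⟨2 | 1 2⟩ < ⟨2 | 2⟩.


|primitive collections| = 9. Relations:

  {2,5}:  v_{2} + v_{5} = 0 ; sig = ⟨2 | 0⟩
  {4,6}:  v_{4} + v_{6} = 0 ; sig = ⟨2 | 0⟩
  {1,5}:  v_{1} + v_{5} = v_{4} ; sig = ⟨2 | 1⟩
  {1,6}:  v_{1} + v_{6} = v_{2} ; sig = ⟨2 | 1⟩
  {2,4}:  v_{2} + v_{4} = v_{1} ; sig = ⟨2 | 1⟩
  {2,6}:  v_{2} + v_{6} = v_{3} ; sig = ⟨2 | 1⟩
  {3,4}:  v_{3} + v_{4} = v_{2} ; sig = ⟨2 | 1⟩
  {3,5}:  v_{3} + v_{5} = v_{6} ; sig = ⟨2 | 1⟩
  {1,3}:  v_{1} + v_{3} = 2·v_{2} ; sig = ⟨2 | 2⟩

so the primitive-relation signature multiset is
    |P|=2: 9 collections, coeffs (), (), (1), (1), (1), (1), (1), (1), (2)


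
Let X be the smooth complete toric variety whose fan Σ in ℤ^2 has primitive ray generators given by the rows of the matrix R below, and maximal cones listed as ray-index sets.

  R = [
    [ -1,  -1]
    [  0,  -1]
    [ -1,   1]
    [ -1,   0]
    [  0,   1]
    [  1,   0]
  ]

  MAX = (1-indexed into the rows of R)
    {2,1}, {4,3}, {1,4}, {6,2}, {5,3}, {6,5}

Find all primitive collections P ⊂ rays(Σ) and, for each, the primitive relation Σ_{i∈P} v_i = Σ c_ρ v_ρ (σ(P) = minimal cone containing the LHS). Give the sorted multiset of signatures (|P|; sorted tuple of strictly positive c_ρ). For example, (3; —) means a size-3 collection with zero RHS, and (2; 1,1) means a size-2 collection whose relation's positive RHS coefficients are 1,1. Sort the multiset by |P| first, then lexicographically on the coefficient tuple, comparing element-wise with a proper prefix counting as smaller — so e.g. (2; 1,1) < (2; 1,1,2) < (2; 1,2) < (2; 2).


Σ has 9 primitive collections:

  P={2,5}:  v_{2} + v_{5} = 0  so sig = (2; —)
  P={4,6}:  v_{4} + v_{6} = 0  so sig = (2; —)
  P={1,5}:  v_{1} + v_{5} = v_{4}  so sig = (2; 1)
  P={1,6}:  v_{1} + v_{6} = v_{2}  so sig = (2; 1)
  P={2,3}:  v_{2} + v_{3} = v_{4}  so sig = (2; 1)
  P={2,4}:  v_{2} + v_{4} = v_{1}  so sig = (2; 1)
  P={3,6}:  v_{3} + v_{6} = v_{5}  so sig = (2; 1)
  P={4,5}:  v_{4} + v_{5} = v_{3}  so sig = (2; 1)
  P={1,3}:  v_{1} + v_{3} = 2·v_{4}  so sig = (2; 2)

so the primitive-relation signature multiset is
    |P|=2: 9 collections, coeffs (), (), (1), (1), (1), (1), (1), (1), (2)


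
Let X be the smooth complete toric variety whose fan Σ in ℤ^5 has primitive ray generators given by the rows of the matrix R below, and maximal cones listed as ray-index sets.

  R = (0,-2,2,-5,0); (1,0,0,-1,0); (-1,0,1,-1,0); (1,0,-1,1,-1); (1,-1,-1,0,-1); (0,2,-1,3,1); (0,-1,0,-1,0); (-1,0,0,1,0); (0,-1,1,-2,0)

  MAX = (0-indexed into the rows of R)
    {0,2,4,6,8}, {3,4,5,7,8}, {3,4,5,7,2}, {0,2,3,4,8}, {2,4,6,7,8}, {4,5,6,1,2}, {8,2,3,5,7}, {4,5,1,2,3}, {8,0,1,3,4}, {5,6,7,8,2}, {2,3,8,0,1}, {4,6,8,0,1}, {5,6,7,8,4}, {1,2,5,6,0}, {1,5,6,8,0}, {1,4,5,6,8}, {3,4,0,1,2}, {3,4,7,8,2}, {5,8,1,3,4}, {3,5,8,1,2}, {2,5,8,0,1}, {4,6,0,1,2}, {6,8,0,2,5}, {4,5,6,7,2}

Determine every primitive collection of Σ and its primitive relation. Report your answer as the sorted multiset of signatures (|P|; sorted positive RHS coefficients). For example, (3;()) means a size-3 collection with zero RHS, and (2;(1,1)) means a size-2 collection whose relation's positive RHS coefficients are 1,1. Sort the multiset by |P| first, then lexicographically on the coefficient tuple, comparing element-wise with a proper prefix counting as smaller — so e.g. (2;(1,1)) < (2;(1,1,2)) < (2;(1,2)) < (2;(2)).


|primitive collections| = 8. Relations:

  {1,7}:  v_{1} + v_{7} = 0 — sig = (2;())
  {3,6}:  v_{3} + v_{6} = v_{4} — sig = (2;(1))
  {0,7}:  v_{0} + v_{7} = v_{2} + v_{6} + v_{8} — sig = (2;(1,1,1))
  {0,3,5}:  v_{0} + v_{3} + v_{5} = v_{1} — sig = (3;(1))
  {0,4,5}:  v_{0} + v_{4} + v_{5} = v_{1} + v_{6} — sig = (3;(1,1))
  {2,4,5,8}:  v_{2} + v_{4} + v_{5} + v_{8} = 0 — sig = (4;())
  {1,2,6,8}:  v_{1} + v_{2} + v_{6} + v_{8} = v_{0} — sig = (4;(1))
  {1,2,4,8}:  v_{1} + v_{2} + v_{4} + v_{8} = v_{0} + v_{3} — sig = (4;(1,1))

Signatures (|P|; sorted positive RHS coefficients), sorted:
[(2;()), (2;(1)), (2;(1,1,1)), (3;(1)), (3;(1,1)), (4;()), (4;(1)), (4;(1,1))]


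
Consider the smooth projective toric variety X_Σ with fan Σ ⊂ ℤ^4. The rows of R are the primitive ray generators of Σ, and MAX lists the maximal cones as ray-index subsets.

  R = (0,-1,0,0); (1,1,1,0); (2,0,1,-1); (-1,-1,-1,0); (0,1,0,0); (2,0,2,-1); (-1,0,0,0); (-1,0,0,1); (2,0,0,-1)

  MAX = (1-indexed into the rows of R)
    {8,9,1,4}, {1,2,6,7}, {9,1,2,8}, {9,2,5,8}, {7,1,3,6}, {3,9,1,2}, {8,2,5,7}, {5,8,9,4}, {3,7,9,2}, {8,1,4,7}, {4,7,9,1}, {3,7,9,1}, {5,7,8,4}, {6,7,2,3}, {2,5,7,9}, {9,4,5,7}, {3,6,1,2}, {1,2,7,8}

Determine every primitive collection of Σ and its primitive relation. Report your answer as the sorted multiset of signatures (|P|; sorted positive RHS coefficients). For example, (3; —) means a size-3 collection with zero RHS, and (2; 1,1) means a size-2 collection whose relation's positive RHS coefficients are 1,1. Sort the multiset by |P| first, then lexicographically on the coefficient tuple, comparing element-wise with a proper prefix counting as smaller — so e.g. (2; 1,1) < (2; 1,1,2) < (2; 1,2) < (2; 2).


The 12 primitive collections of Σ (r=9, n=4):

  • {1,5}:  v_{1} + v_{5} = 0 ; sig = (2; —)
  • {2,4}:  v_{2} + v_{4} = 0 ; sig = (2; —)
  • {3,8}:  v_{3} + v_{8} = v_{1} + v_{2} ; sig = (2; 1,1)
  • {3,4}:  v_{3} + v_{4} = v_{1} + v_{7} + v_{9} ; sig = (2; 1,1,1)
  • {3,5}:  v_{3} + v_{5} = v_{2} + v_{7} + v_{9} ; sig = (2; 1,1,1)
  • {4,6}:  v_{4} + v_{6} = v_{1} + v_{3} + v_{7} ; sig = (2; 1,1,1)
  • {5,6}:  v_{5} + v_{6} = v_{2} + v_{3} + v_{7} ; sig = (2; 1,1,1)
  • {6,8}:  v_{6} + v_{8} = 2·v_{1} + 2·v_{2} + v_{7} ; sig = (2; 1,2,2)
  • {6,9}:  v_{6} + v_{9} = 2·v_{3} ; sig = (2; 2)
  • {7,8,9}:  v_{7} + v_{8} + v_{9} = 0 ; sig = (3; —)
  • {1,2,3,7}:  v_{1} + v_{2} + v_{3} + v_{7} = v_{6} ; sig = (4; 1)
  • {1,2,7,9}:  v_{1} + v_{2} + v_{7} + v_{9} = v_{3} ; sig = (4; 1)

Hence PRS(X_Σ) =
    |P|=2: 9 collections, coeffs (), (), (1,1), (1,1,1), (1,1,1), (1,1,1), (1,1,1), (1,2,2), (2)
    |P|=3: 1 collection, coeffs ()
    |P|=4: 2 collections, coeffs (1), (1)


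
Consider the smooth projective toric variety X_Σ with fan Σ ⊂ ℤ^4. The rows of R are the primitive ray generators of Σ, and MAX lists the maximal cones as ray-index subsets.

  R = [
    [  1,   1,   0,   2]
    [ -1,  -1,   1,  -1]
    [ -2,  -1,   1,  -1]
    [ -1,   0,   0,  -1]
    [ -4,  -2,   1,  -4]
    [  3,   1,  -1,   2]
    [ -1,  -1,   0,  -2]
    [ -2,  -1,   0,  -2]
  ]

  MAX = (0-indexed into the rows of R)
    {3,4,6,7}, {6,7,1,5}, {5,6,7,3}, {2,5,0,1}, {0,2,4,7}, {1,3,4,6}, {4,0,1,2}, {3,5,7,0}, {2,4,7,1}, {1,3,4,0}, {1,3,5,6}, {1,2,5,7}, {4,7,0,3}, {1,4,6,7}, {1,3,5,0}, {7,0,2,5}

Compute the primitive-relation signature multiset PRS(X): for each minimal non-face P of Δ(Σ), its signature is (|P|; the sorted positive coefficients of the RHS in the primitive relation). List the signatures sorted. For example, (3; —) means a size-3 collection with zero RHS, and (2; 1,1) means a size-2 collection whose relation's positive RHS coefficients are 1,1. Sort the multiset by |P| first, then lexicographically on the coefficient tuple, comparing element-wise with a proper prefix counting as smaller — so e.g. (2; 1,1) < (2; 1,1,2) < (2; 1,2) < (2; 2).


Primitive collections (6):

  P={0,6}:  v_{0} + v_{6} = 0 — sig = (2; —)
  P={4,5}:  v_{4} + v_{5} = v_{6} — sig = (2; 1)
  P={2,3}:  v_{2} + v_{3} = v_{0} + v_{4} — sig = (2; 1,1)
  P={2,6}:  v_{2} + v_{6} = v_{1} + v_{7} — sig = (2; 1,1)
  P={0,1,7}:  v_{0} + v_{1} + v_{7} = v_{2} — sig = (3; 1)
  P={1,3,7}:  v_{1} + v_{3} + v_{7} = v_{4} — sig = (3; 1)

Hence PRS(X_Σ) =
    |P|=2: 4 collections, coeffs (), (1), (1,1), (1,1)
    |P|=3: 2 collections, coeffs (1), (1)


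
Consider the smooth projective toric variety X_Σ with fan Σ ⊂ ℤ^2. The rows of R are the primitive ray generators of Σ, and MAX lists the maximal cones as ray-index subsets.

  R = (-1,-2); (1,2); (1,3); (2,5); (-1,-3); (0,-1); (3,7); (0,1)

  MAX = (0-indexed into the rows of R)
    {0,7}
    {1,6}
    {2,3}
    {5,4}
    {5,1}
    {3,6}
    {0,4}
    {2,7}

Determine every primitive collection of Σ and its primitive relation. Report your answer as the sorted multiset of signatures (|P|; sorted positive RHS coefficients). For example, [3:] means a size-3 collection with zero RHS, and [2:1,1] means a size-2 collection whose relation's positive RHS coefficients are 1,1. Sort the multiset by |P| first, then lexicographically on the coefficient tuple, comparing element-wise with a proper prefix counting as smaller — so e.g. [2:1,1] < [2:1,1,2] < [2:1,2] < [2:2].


Σ has 20 primitive collections:

  P = {0,1}:  v_{0} + v_{1} = 0  →  sig = [2:]
  P = {2,4}:  v_{2} + v_{4} = 0  →  sig = [2:]
  P = {5,7}:  v_{5} + v_{7} = 0  →  sig = [2:]
  P = {0,2}:  v_{0} + v_{2} = v_{7}  →  sig = [2:1]
  P = {0,3}:  v_{0} + v_{3} = v_{2}  →  sig = [2:1]
  P = {0,5}:  v_{0} + v_{5} = v_{4}  →  sig = [2:1]
  P = {0,6}:  v_{0} + v_{6} = v_{3}  →  sig = [2:1]
  P = {1,2}:  v_{1} + v_{2} = v_{3}  →  sig = [2:1]
  P = {1,3}:  v_{1} + v_{3} = v_{6}  →  sig = [2:1]
  P = {1,4}:  v_{1} + v_{4} = v_{5}  →  sig = [2:1]
  P = {1,7}:  v_{1} + v_{7} = v_{2}  →  sig = [2:1]
  P = {2,5}:  v_{2} + v_{5} = v_{1}  →  sig = [2:1]
  P = {3,4}:  v_{3} + v_{4} = v_{1}  →  sig = [2:1]
  P = {4,7}:  v_{4} + v_{7} = v_{0}  →  sig = [2:1]
  P = {6,7}:  v_{6} + v_{7} = v_{2} + v_{3}  →  sig = [2:1,1]
  P = {2,6}:  v_{2} + v_{6} = 2·v_{3}  →  sig = [2:2]
  P = {3,5}:  v_{3} + v_{5} = 2·v_{1}  →  sig = [2:2]
  P = {3,7}:  v_{3} + v_{7} = 2·v_{2}  →  sig = [2:2]
  P = {4,6}:  v_{4} + v_{6} = 2·v_{1}  →  sig = [2:2]
  P = {5,6}:  v_{5} + v_{6} = 3·v_{1}  →  sig = [2:3]

Sorted signature multiset PRS(X):
    |P|=2: 20 collections, coeffs (), (), (), (1), (1), (1), (1), (1), (1), (1), (1), (1), (1), (1), (1,1), (2), (2), (2), (2), (3)


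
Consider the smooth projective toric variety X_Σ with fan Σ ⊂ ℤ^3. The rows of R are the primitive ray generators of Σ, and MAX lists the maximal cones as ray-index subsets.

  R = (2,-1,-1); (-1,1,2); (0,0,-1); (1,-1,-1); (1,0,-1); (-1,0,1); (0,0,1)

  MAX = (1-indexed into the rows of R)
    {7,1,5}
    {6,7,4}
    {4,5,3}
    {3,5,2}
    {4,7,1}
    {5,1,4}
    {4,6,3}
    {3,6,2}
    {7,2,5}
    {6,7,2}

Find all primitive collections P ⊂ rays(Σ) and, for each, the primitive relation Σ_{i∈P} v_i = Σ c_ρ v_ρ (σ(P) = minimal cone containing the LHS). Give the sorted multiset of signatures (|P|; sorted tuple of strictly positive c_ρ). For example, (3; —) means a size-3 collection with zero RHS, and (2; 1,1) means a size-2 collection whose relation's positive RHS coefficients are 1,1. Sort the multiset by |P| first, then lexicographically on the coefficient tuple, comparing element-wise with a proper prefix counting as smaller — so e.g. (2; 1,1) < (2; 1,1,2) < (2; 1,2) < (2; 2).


Minimal non-faces — 7 found among 7 rays, 10 max cones:

  • {3,7}:  v_{3} + v_{7} = 0  ⟹  sig = (2; —)
  • {5,6}:  v_{5} + v_{6} = 0  ⟹  sig = (2; —)
  • {2,4}:  v_{2} + v_{4} = v_{7}  ⟹  sig = (2; 1)
  • {1,3}:  v_{1} + v_{3} = v_{4} + v_{5}  ⟹  sig = (2; 1,1)
  • {1,6}:  v_{1} + v_{6} = v_{4} + v_{7}  ⟹  sig = (2; 1,1)
  • {1,2}:  v_{1} + v_{2} = v_{5} + 2·v_{7}  ⟹  sig = (2; 1,2)
  • {4,5,7}:  v_{4} + v_{5} + v_{7} = v_{1}  ⟹  sig = (3; 1)

so the primitive-relation signature multiset is
{ (2; —) ×2,  (2; 1),  (2; 1,1) ×2,  (2; 1,2),  (3; 1) }


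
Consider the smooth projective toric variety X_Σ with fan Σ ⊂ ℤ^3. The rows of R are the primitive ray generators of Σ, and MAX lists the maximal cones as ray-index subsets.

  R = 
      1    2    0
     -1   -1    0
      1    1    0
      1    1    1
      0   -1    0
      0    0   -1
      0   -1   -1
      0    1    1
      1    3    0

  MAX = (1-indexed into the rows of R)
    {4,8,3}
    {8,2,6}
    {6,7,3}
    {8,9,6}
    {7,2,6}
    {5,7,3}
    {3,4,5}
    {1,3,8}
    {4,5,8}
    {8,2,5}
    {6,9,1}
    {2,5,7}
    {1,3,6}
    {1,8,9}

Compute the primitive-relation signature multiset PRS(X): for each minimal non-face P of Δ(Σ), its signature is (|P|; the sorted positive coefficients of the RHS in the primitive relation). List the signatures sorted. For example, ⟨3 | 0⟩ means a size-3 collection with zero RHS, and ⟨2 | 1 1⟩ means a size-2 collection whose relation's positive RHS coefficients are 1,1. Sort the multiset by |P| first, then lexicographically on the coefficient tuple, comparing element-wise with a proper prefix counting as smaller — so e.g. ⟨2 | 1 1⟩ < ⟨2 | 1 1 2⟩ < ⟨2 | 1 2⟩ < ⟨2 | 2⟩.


18 collections generate NE(X_Σ); each relation:

  {2,3}:  v_{2} + v_{3} = 0 — sig = ⟨2 | 0⟩
  {7,8}:  v_{7} + v_{8} = 0 — sig = ⟨2 | 0⟩
  {1,5}:  v_{1} + v_{5} = v_{3} — sig = ⟨2 | 1⟩
  {4,6}:  v_{4} + v_{6} = v_{3} — sig = ⟨2 | 1⟩
  {5,6}:  v_{5} + v_{6} = v_{7} — sig = ⟨2 | 1⟩
  {5,9}:  v_{5} + v_{9} = v_{1} — sig = ⟨2 | 1⟩
  {1,2}:  v_{1} + v_{2} = v_{6} + v_{8} — sig = ⟨2 | 1 1⟩
  {1,7}:  v_{1} + v_{7} = v_{3} + v_{6} — sig = ⟨2 | 1 1⟩
  {2,4}:  v_{2} + v_{4} = v_{5} + v_{8} — sig = ⟨2 | 1 1⟩
  {4,7}:  v_{4} + v_{7} = v_{3} + v_{5} — sig = ⟨2 | 1 1⟩
  {7,9}:  v_{7} + v_{9} = v_{1} + v_{6} — sig = ⟨2 | 1 1⟩
  {4,9}:  v_{4} + v_{9} = v_{1} + v_{3} + v_{8} — sig = ⟨2 | 1 1 1⟩
  {1,4}:  v_{1} + v_{4} = 2·v_{3} + v_{8} — sig = ⟨2 | 1 2⟩
  {3,9}:  v_{3} + v_{9} = 2·v_{1} — sig = ⟨2 | 2⟩
  {2,9}:  v_{2} + v_{9} = 2·v_{6} + 2·v_{8} — sig = ⟨2 | 2 2⟩
  {1,6,8}:  v_{1} + v_{6} + v_{8} = v_{9} — sig = ⟨3 | 1⟩
  {3,5,8}:  v_{3} + v_{5} + v_{8} = v_{4} — sig = ⟨3 | 1⟩
  {3,6,8}:  v_{3} + v_{6} + v_{8} = v_{1} — sig = ⟨3 | 1⟩

Sorted signature multiset PRS(X):
    |P|=2: 15 collections, coeffs (), (), (1), (1), (1), (1), (1,1), (1,1), (1,1), (1,1), (1,1), (1,1,1), (1,2), (2), (2,2)
    |P|=3: 3 collections, coeffs (1), (1), (1)


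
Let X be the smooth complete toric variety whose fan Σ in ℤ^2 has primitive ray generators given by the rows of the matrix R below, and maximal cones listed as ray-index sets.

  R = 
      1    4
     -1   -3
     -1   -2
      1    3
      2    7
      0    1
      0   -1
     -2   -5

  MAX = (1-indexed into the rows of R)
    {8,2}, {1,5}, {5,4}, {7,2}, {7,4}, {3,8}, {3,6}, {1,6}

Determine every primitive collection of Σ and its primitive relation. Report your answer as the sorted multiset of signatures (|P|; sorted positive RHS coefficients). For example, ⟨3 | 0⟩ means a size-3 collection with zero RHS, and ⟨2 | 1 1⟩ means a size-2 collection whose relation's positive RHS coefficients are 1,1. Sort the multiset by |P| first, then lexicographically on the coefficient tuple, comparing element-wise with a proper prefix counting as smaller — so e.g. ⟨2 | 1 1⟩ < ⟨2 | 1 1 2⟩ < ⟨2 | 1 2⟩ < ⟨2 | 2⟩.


The 20 primitive collections of Σ (r=8, n=2):

  P={2,4}:  v_{2} + v_{4} = 0  ⇒ sig = ⟨2 | 0⟩
  P={6,7}:  v_{6} + v_{7} = 0  ⇒ sig = ⟨2 | 0⟩
  P={1,2}:  v_{1} + v_{2} = v_{6}  ⇒ sig = ⟨2 | 1⟩
  P={1,4}:  v_{1} + v_{4} = v_{5}  ⇒ sig = ⟨2 | 1⟩
  P={1,7}:  v_{1} + v_{7} = v_{4}  ⇒ sig = ⟨2 | 1⟩
  P={2,3}:  v_{2} + v_{3} = v_{8}  ⇒ sig = ⟨2 | 1⟩
  P={2,5}:  v_{2} + v_{5} = v_{1}  ⇒ sig = ⟨2 | 1⟩
  P={2,6}:  v_{2} + v_{6} = v_{3}  ⇒ sig = ⟨2 | 1⟩
  P={3,4}:  v_{3} + v_{4} = v_{6}  ⇒ sig = ⟨2 | 1⟩
  P={3,7}:  v_{3} + v_{7} = v_{2}  ⇒ sig = ⟨2 | 1⟩
  P={4,6}:  v_{4} + v_{6} = v_{1}  ⇒ sig = ⟨2 | 1⟩
  P={4,8}:  v_{4} + v_{8} = v_{3}  ⇒ sig = ⟨2 | 1⟩
  P={1,8}:  v_{1} + v_{8} = v_{3} + v_{6}  ⇒ sig = ⟨2 | 1 1⟩
  P={3,5}:  v_{3} + v_{5} = v_{1} + v_{6}  ⇒ sig = ⟨2 | 1 1⟩
  P={1,3}:  v_{1} + v_{3} = 2·v_{6}  ⇒ sig = ⟨2 | 2⟩
  P={5,6}:  v_{5} + v_{6} = 2·v_{1}  ⇒ sig = ⟨2 | 2⟩
  P={5,7}:  v_{5} + v_{7} = 2·v_{4}  ⇒ sig = ⟨2 | 2⟩
  P={5,8}:  v_{5} + v_{8} = 2·v_{6}  ⇒ sig = ⟨2 | 2⟩
  P={6,8}:  v_{6} + v_{8} = 2·v_{3}  ⇒ sig = ⟨2 | 2⟩
  P={7,8}:  v_{7} + v_{8} = 2·v_{2}  ⇒ sig = ⟨2 | 2⟩

Signatures (|P|; sorted positive RHS coefficients), sorted:
    ⟨2 | 0⟩
    ⟨2 | 0⟩
    ⟨2 | 1⟩
    ⟨2 | 1⟩
    ⟨2 | 1⟩
    ⟨2 | 1⟩
    ⟨2 | 1⟩
    ⟨2 | 1⟩
    ⟨2 | 1⟩
    ⟨2 | 1⟩
    ⟨2 | 1⟩
    ⟨2 | 1⟩
    ⟨2 | 1 1⟩
    ⟨2 | 1 1⟩
    ⟨2 | 2⟩
    ⟨2 | 2⟩
    ⟨2 | 2⟩
    ⟨2 | 2⟩
    ⟨2 | 2⟩
    ⟨2 | 2⟩


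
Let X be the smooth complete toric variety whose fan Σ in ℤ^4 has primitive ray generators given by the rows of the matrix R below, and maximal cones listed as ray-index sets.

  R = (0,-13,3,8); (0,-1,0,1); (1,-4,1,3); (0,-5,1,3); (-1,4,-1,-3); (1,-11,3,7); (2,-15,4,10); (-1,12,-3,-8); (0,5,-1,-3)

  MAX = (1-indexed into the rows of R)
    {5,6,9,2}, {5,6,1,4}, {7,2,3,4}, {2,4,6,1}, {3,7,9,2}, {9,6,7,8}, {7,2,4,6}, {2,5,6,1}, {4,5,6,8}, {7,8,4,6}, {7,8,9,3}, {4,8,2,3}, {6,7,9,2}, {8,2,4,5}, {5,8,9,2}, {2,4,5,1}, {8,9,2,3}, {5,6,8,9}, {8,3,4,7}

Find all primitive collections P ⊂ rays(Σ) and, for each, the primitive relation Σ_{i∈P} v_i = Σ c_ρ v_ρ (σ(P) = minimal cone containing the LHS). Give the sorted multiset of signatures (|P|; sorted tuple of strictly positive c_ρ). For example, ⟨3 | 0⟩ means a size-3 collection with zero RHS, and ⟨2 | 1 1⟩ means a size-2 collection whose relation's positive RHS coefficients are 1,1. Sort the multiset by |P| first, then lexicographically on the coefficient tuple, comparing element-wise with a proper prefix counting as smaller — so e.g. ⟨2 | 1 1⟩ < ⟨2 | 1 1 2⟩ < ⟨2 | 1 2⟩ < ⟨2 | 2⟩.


11 collections generate NE(X_Σ); each relation:

  {3,5}:  v_{3} + v_{5} = 0  →  sig = ⟨2 | 0⟩
  {4,9}:  v_{4} + v_{9} = 0  →  sig = ⟨2 | 0⟩
  {3,6}:  v_{3} + v_{6} = v_{7}  →  sig = ⟨2 | 1⟩
  {5,7}:  v_{5} + v_{7} = v_{6}  →  sig = ⟨2 | 1⟩
  {1,8}:  v_{1} + v_{8} = v_{4} + v_{5}  →  sig = ⟨2 | 1 1⟩
  {1,3}:  v_{1} + v_{3} = v_{2} + v_{4} + v_{6}  →  sig = ⟨2 | 1 1 1⟩
  {1,9}:  v_{1} + v_{9} = v_{2} + v_{5} + v_{6}  →  sig = ⟨2 | 1 1 1⟩
  {1,7}:  v_{1} + v_{7} = v_{2} + v_{4} + 2·v_{6}  →  sig = ⟨2 | 1 1 2⟩
  {2,6,8}:  v_{2} + v_{6} + v_{8} = 0  →  sig = ⟨3 | 0⟩
  {2,7,8}:  v_{2} + v_{7} + v_{8} = v_{3}  →  sig = ⟨3 | 1⟩
  {2,4,5,6}:  v_{2} + v_{4} + v_{5} + v_{6} = v_{1}  →  sig = ⟨4 | 1⟩

Sorted signature multiset PRS(X):
    ⟨2 | 0⟩
    ⟨2 | 0⟩
    ⟨2 | 1⟩
    ⟨2 | 1⟩
    ⟨2 | 1 1⟩
    ⟨2 | 1 1 1⟩
    ⟨2 | 1 1 1⟩
    ⟨2 | 1 1 2⟩
    ⟨3 | 0⟩
    ⟨3 | 1⟩
    ⟨4 | 1⟩


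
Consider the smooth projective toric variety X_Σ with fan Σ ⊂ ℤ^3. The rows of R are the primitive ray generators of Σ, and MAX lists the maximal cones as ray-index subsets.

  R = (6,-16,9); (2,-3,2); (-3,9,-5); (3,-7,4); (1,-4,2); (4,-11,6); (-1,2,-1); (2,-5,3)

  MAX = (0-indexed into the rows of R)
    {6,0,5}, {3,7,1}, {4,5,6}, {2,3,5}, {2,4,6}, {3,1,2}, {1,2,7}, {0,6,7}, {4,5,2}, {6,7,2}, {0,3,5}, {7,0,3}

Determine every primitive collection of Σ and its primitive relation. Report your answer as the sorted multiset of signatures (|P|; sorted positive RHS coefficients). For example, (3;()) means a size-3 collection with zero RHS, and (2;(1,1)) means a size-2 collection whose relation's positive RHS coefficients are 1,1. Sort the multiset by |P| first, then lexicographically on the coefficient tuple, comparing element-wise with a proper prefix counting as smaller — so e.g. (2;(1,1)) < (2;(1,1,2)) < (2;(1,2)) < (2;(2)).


Primitive collections (12):

  P = {0,2}:  v_{0} + v_{2} = v_{3} ; sig = (2;(1))
  P = {1,4}:  v_{1} + v_{4} = v_{3} ; sig = (2;(1))
  P = {3,4}:  v_{3} + v_{4} = v_{5} ; sig = (2;(1))
  P = {3,6}:  v_{3} + v_{6} = v_{7} ; sig = (2;(1))
  P = {5,7}:  v_{5} + v_{7} = v_{0} ; sig = (2;(1))
  P = {4,7}:  v_{4} + v_{7} = v_{5} + v_{6} ; sig = (2;(1,1))
  P = {0,1}:  v_{0} + v_{1} = 2·v_{3} + v_{7} ; sig = (2;(1,2))
  P = {0,4}:  v_{0} + v_{4} = 2·v_{5} + v_{6} ; sig = (2;(1,2))
  P = {1,6}:  v_{1} + v_{6} = v_{2} + 2·v_{7} ; sig = (2;(1,2))
  P = {1,5}:  v_{1} + v_{5} = 2·v_{3} ; sig = (2;(2))
  P = {2,5,6}:  v_{2} + v_{5} + v_{6} = 0 ; sig = (3;())
  P = {2,3,7}:  v_{2} + v_{3} + v_{7} = v_{1} ; sig = (3;(1))

Hence PRS(X_Σ) =
{ (2;(1)) ×5,  (2;(1,1)),  (2;(1,2)) ×3,  (2;(2)),  (3;()),  (3;(1)) }


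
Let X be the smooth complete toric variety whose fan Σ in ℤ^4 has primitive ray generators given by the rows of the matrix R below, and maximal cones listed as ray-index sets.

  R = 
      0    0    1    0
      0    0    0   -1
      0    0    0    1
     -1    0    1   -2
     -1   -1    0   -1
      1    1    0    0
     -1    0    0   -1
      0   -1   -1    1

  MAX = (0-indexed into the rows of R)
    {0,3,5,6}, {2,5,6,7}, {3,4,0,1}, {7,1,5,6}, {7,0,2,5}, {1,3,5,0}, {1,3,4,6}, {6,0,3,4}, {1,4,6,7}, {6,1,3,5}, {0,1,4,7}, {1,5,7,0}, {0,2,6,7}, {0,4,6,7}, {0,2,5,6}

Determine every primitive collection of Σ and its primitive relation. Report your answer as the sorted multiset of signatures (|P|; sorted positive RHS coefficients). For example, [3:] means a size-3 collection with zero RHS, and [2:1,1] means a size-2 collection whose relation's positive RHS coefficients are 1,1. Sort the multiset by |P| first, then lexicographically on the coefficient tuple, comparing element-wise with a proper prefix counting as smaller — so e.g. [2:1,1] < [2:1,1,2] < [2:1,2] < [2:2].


Minimal non-faces — 7 found among 8 rays, 15 max cones:

  • {1,2}:  v_{1} + v_{2} = 0  ⇒ sig = [2:]
  • {3,7}:  v_{3} + v_{7} = v_{4}  ⇒ sig = [2:1]
  • {4,5}:  v_{4} + v_{5} = v_{1}  ⇒ sig = [2:1]
  • {2,3}:  v_{2} + v_{3} = v_{0} + v_{6}  ⇒ sig = [2:1,1]
  • {2,4}:  v_{2} + v_{4} = v_{0} + v_{6} + v_{7}  ⇒ sig = [2:1,1,1]
  • {0,1,6}:  v_{0} + v_{1} + v_{6} = v_{3}  ⇒ sig = [3:1]
  • {0,5,6,7}:  v_{0} + v_{5} + v_{6} + v_{7} = 0  ⇒ sig = [4:]

Sorted signature multiset PRS(X):
    |P|=2: 5 collections, coeffs (), (1), (1), (1,1), (1,1,1)
    |P|=3: 1 collection, coeffs (1)
    |P|=4: 1 collection, coeffs ()


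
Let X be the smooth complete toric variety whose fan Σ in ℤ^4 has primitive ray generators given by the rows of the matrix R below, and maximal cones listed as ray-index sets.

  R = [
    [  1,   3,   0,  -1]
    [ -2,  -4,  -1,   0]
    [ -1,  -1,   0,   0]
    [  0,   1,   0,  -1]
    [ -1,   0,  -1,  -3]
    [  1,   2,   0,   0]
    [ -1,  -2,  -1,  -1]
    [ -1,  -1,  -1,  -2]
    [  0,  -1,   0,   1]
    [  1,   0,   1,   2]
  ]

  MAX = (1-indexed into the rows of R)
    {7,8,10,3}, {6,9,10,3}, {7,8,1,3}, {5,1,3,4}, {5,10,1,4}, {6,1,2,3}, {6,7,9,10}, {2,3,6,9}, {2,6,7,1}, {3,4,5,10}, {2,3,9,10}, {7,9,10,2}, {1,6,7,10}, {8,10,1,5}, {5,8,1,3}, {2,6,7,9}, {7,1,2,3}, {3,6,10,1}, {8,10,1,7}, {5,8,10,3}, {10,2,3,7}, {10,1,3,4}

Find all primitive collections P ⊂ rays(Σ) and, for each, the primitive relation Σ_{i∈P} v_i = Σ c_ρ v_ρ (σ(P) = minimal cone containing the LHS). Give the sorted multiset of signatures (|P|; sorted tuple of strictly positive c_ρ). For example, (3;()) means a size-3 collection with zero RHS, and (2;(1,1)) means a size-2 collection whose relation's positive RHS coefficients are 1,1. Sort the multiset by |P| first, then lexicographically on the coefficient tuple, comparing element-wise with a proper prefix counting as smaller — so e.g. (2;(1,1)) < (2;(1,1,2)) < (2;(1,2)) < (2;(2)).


20 collections generate NE(X_Σ); each relation:

  P={4,9}:  v_{4} + v_{9} = 0  so sig = (2;())
  P={1,9}:  v_{1} + v_{9} = v_{6}  so sig = (2;(1))
  P={4,6}:  v_{4} + v_{6} = v_{1}  so sig = (2;(1))
  P={4,7}:  v_{4} + v_{7} = v_{8}  so sig = (2;(1))
  P={4,8}:  v_{4} + v_{8} = v_{5}  so sig = (2;(1))
  P={5,9}:  v_{5} + v_{9} = v_{8}  so sig = (2;(1))
  P={8,9}:  v_{8} + v_{9} = v_{7}  so sig = (2;(1))
  P={2,4}:  v_{2} + v_{4} = v_{3} + v_{7}  so sig = (2;(1,1))
  P={5,6}:  v_{5} + v_{6} = v_{1} + v_{8}  so sig = (2;(1,1))
  P={6,8}:  v_{6} + v_{8} = v_{1} + v_{7}  so sig = (2;(1,1))
  P={2,5}:  v_{2} + v_{5} = v_{3} + v_{7} + v_{8}  so sig = (2;(1,1,1))
  P={2,8}:  v_{2} + v_{8} = v_{3} + 2·v_{7}  so sig = (2;(1,2))
  P={5,7}:  v_{5} + v_{7} = 2·v_{8}  so sig = (2;(2))
  P={1,2,10}:  v_{1} + v_{2} + v_{10} = v_{9}  so sig = (3;(1))
  P={3,7,9}:  v_{3} + v_{7} + v_{9} = v_{2}  so sig = (3;(1))
  P={3,6,7}:  v_{3} + v_{6} + v_{7} = v_{1} + v_{2}  so sig = (3;(1,1))
  P={2,6,10}:  v_{2} + v_{6} + v_{10} = 2·v_{9}  so sig = (3;(2))
  P={1,3,7,10}:  v_{1} + v_{3} + v_{7} + v_{10} = 0  so sig = (4;())
  P={1,3,8,10}:  v_{1} + v_{3} + v_{8} + v_{10} = v_{4}  so sig = (4;(1))
  P={1,3,5,10}:  v_{1} + v_{3} + v_{5} + v_{10} = 2·v_{4}  so sig = (4;(2))

Signatures (|P|; sorted positive RHS coefficients), sorted:
    |P|=2: 13 collections, coeffs (), (1), (1), (1), (1), (1), (1), (1,1), (1,1), (1,1), (1,1,1), (1,2), (2)
    |P|=3: 4 collections, coeffs (1), (1), (1,1), (2)
    |P|=4: 3 collections, coeffs (), (1), (2)


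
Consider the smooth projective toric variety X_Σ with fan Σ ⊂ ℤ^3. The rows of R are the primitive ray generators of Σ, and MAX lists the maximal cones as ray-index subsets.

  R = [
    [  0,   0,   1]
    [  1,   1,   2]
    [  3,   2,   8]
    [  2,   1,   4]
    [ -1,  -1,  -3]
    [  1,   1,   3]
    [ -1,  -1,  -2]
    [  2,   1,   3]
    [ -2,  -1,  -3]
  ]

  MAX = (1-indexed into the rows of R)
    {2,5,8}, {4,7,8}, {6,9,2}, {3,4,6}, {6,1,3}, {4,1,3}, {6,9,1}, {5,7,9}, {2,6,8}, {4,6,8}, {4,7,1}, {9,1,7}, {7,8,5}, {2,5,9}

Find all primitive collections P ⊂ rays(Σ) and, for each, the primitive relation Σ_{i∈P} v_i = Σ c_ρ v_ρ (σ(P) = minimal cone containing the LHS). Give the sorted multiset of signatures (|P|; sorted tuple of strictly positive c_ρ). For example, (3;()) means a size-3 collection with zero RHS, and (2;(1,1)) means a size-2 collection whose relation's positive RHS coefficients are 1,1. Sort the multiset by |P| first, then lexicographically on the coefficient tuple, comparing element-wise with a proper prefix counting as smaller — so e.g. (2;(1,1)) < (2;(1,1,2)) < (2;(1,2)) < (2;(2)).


Δ(Σ) — 9 vertices, 16 min non-faces:

  P={2,7}:  v_{2} + v_{7} = 0  ⇒ sig = (2;())
  P={5,6}:  v_{5} + v_{6} = 0  ⇒ sig = (2;())
  P={8,9}:  v_{8} + v_{9} = 0  ⇒ sig = (2;())
  P={1,2}:  v_{1} + v_{2} = v_{6}  ⇒ sig = (2;(1))
  P={1,5}:  v_{1} + v_{5} = v_{7}  ⇒ sig = (2;(1))
  P={1,8}:  v_{1} + v_{8} = v_{4}  ⇒ sig = (2;(1))
  P={4,9}:  v_{4} + v_{9} = v_{1}  ⇒ sig = (2;(1))
  P={6,7}:  v_{6} + v_{7} = v_{1}  ⇒ sig = (2;(1))
  P={2,4}:  v_{2} + v_{4} = v_{6} + v_{8}  ⇒ sig = (2;(1,1))
  P={3,5}:  v_{3} + v_{5} = v_{1} + v_{4}  ⇒ sig = (2;(1,1))
  P={4,5}:  v_{4} + v_{5} = v_{7} + v_{8}  ⇒ sig = (2;(1,1))
  P={2,3}:  v_{2} + v_{3} = v_{4} + 2·v_{6}  ⇒ sig = (2;(1,2))
  P={3,7}:  v_{3} + v_{7} = 2·v_{1} + v_{4}  ⇒ sig = (2;(1,2))
  P={3,8}:  v_{3} + v_{8} = 2·v_{4} + v_{6}  ⇒ sig = (2;(1,2))
  P={3,9}:  v_{3} + v_{9} = 2·v_{1} + v_{6}  ⇒ sig = (2;(1,2))
  P={1,4,6}:  v_{1} + v_{4} + v_{6} = v_{3}  ⇒ sig = (3;(1))

Signatures (|P|; sorted positive RHS coefficients), sorted:
    |P|=2: 15 collections, coeffs (), (), (), (1), (1), (1), (1), (1), (1,1), (1,1), (1,1), (1,2), (1,2), (1,2), (1,2)
    |P|=3: 1 collection, coeffs (1)


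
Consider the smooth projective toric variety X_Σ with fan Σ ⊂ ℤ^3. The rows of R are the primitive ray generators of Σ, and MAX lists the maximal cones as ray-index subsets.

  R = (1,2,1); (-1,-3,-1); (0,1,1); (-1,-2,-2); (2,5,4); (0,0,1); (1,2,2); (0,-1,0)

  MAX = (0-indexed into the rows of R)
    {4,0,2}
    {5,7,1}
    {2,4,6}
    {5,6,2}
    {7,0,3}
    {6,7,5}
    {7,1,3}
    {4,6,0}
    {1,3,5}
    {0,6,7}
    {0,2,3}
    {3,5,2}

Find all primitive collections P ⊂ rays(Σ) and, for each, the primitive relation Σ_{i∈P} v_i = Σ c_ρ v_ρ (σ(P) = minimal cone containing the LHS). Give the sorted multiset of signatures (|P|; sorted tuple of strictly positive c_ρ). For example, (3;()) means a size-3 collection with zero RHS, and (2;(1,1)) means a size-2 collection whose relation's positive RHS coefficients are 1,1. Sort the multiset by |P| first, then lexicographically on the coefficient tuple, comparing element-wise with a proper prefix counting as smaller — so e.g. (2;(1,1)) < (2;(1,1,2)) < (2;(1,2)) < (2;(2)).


12 collections generate NE(X_Σ); each relation:

  P = {3,6}:  v_{3} + v_{6} = 0 — sig = (2;())
  P = {0,1}:  v_{0} + v_{1} = v_{7} — sig = (2;(1))
  P = {0,5}:  v_{0} + v_{5} = v_{6} — sig = (2;(1))
  P = {2,7}:  v_{2} + v_{7} = v_{5} — sig = (2;(1))
  P = {1,4}:  v_{1} + v_{4} = v_{5} + v_{6} — sig = (2;(1,1))
  P = {1,6}:  v_{1} + v_{6} = v_{5} + v_{7} — sig = (2;(1,1))
  P = {3,4}:  v_{3} + v_{4} = v_{0} + v_{2} — sig = (2;(1,1))
  P = {1,2}:  v_{1} + v_{2} = v_{3} + 2·v_{5} — sig = (2;(1,2))
  P = {4,5}:  v_{4} + v_{5} = v_{2} + 2·v_{6} — sig = (2;(1,2))
  P = {4,7}:  v_{4} + v_{7} = 2·v_{6} — sig = (2;(2))
  P = {0,2,6}:  v_{0} + v_{2} + v_{6} = v_{4} — sig = (3;(1))
  P = {3,5,7}:  v_{3} + v_{5} + v_{7} = v_{1} — sig = (3;(1))

so the primitive-relation signature multiset is
[(2;()), (2;(1)), (2;(1)), (2;(1)), (2;(1,1)), (2;(1,1)), (2;(1,1)), (2;(1,2)), (2;(1,2)), (2;(2)), (3;(1)), (3;(1))]


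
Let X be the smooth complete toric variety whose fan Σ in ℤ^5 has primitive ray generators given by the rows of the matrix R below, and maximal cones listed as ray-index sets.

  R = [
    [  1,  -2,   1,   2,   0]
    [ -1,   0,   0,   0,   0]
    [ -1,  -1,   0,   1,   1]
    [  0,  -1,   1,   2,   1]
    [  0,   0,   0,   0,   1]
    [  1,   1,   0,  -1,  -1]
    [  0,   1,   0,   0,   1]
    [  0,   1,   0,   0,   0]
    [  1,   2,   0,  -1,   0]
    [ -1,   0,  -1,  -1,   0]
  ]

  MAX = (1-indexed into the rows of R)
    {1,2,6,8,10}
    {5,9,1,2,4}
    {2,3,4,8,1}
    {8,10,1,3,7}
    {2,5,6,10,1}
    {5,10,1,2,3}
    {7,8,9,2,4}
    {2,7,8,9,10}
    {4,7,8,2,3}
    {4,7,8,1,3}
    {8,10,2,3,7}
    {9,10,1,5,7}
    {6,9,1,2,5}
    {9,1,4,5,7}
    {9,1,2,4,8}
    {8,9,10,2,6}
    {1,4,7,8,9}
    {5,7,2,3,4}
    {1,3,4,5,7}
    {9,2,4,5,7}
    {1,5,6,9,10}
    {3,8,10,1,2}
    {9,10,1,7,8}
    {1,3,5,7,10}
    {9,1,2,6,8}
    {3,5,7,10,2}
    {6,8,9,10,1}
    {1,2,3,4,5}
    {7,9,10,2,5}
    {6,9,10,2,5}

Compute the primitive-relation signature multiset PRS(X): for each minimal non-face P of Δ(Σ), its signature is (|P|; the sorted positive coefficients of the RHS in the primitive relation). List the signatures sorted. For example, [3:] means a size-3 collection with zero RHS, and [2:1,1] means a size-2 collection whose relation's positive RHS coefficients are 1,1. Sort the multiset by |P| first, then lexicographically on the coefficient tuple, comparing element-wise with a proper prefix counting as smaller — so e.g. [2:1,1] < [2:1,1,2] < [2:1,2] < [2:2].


Primitive collections (8):

  {3,6}:  v_{3} + v_{6} = 0 — sig = [2:]
  {3,9}:  v_{3} + v_{9} = v_{7} — sig = [2:1]
  {4,10}:  v_{4} + v_{10} = v_{3} — sig = [2:1]
  {5,8}:  v_{5} + v_{8} = v_{7} — sig = [2:1]
  {6,7}:  v_{6} + v_{7} = v_{9} — sig = [2:1]
  {4,6}:  v_{4} + v_{6} = v_{1} + v_{2} + v_{9} — sig = [2:1,1,1]
  {1,2,7}:  v_{1} + v_{2} + v_{7} = v_{4} — sig = [3:1]
  {1,2,9,10}:  v_{1} + v_{2} + v_{9} + v_{10} = 0 — sig = [4:]

Hence PRS(X_Σ) =
{ [2:],  [2:1] ×4,  [2:1,1,1],  [3:1],  [4:] }


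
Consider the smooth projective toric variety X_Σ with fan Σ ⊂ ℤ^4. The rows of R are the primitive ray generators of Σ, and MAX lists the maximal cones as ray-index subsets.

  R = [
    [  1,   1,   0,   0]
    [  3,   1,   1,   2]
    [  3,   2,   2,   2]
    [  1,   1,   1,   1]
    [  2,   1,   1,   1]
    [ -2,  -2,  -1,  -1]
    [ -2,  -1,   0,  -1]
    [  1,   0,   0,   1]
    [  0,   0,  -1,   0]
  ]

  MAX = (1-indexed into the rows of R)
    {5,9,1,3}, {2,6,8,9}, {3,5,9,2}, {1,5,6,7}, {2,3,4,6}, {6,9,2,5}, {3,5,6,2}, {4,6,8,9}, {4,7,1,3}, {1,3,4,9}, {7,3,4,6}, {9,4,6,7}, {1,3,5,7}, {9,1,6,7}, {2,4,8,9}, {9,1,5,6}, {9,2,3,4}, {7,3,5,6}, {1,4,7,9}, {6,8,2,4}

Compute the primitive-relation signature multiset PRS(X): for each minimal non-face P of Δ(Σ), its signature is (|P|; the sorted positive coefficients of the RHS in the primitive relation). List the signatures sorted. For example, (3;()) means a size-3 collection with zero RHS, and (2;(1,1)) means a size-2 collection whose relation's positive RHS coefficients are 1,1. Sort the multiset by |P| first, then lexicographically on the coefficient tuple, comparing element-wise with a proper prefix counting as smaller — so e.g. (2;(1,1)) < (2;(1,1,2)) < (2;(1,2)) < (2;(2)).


Primitive collections (13):

  • {4,5}:  v_{4} + v_{5} = v_{3} — sig = (2;(1))
  • {5,8}:  v_{5} + v_{8} = v_{2} — sig = (2;(1))
  • {1,8}:  v_{1} + v_{8} = v_{5} + v_{9} — sig = (2;(1,1))
  • {2,7}:  v_{2} + v_{7} = v_{3} + v_{6} — sig = (2;(1,1))
  • {3,8}:  v_{3} + v_{8} = v_{2} + v_{4} — sig = (2;(1,1))
  • {7,8}:  v_{7} + v_{8} = v_{4} + v_{6} — sig = (2;(1,1))
  • {1,2}:  v_{1} + v_{2} = 2·v_{5} + v_{9} — sig = (2;(1,2))
  • {1,4,6}:  v_{1} + v_{4} + v_{6} = 0 — sig = (3;())
  • {5,7,9}:  v_{5} + v_{7} + v_{9} = 0 — sig = (3;())
  • {1,3,6}:  v_{1} + v_{3} + v_{6} = v_{5} — sig = (3;(1))
  • {3,6,9}:  v_{3} + v_{6} + v_{9} = v_{8} — sig = (3;(1))
  • {3,7,9}:  v_{3} + v_{7} + v_{9} = v_{4} — sig = (3;(1))
  • {2,4,6,9}:  v_{2} + v_{4} + v_{6} + v_{9} = 2·v_{8} — sig = (4;(2))

Hence PRS(X_Σ) =
    |P|=2: 7 collections, coeffs (1), (1), (1,1), (1,1), (1,1), (1,1), (1,2)
    |P|=3: 5 collections, coeffs (), (), (1), (1), (1)
    |P|=4: 1 collection, coeffs (2)


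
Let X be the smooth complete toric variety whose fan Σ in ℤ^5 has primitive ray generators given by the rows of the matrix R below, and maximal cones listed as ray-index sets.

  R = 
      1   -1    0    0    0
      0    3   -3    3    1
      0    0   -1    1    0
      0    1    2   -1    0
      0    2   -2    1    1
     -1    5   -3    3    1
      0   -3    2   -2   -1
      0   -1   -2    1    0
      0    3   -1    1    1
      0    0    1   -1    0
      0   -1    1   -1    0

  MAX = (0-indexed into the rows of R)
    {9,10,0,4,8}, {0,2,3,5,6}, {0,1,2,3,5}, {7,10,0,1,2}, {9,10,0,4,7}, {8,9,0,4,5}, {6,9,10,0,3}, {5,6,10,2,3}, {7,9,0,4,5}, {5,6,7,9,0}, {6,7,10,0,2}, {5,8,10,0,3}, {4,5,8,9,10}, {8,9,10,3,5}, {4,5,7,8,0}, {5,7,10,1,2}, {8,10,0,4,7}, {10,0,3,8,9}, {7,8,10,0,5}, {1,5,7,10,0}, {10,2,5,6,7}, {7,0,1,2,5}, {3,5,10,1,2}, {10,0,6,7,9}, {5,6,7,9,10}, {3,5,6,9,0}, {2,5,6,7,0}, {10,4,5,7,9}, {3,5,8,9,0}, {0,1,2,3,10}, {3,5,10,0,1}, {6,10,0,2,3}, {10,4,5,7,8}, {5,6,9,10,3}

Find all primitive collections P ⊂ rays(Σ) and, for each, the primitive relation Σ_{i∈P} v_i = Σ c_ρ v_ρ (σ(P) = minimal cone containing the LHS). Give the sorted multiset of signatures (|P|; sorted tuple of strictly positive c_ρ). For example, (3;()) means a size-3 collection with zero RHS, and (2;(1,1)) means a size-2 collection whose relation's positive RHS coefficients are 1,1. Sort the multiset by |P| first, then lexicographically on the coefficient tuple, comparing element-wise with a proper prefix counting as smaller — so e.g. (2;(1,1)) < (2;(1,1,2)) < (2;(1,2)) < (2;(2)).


Σ has 16 primitive collections:

  P = {2,9}:  v_{2} + v_{9} = 0 ; sig = (2;())
  P = {3,7}:  v_{3} + v_{7} = 0 ; sig = (2;())
  P = {1,6}:  v_{1} + v_{6} = v_{2} ; sig = (2;(1))
  P = {6,8}:  v_{6} + v_{8} = v_{9} ; sig = (2;(1))
  P = {2,4}:  v_{2} + v_{4} = v_{7} + v_{8} ; sig = (2;(1,1))
  P = {3,4}:  v_{3} + v_{4} = v_{8} + v_{9} ; sig = (2;(1,1))
  P = {1,9}:  v_{1} + v_{9} = v_{0} + v_{5} + v_{10} ; sig = (2;(1,1,1))
  P = {2,8}:  v_{2} + v_{8} = v_{0} + v_{5} + v_{10} ; sig = (2;(1,1,1))
  P = {1,4}:  v_{1} + v_{4} = v_{0} + v_{5} + v_{7} + v_{8} + v_{10} ; sig = (2;(1,1,1,1,1))
  P = {4,6}:  v_{4} + v_{6} = v_{7} + 2·v_{9} ; sig = (2;(1,2))
  P = {1,8}:  v_{1} + v_{8} = 2·v_{0} + 2·v_{5} + 2·v_{10} ; sig = (2;(2,2,2))
  P = {7,8,9}:  v_{7} + v_{8} + v_{9} = v_{4} ; sig = (3;(1))
  P = {0,5,6,10}:  v_{0} + v_{5} + v_{6} + v_{10} = 0 ; sig = (4;())
  P = {0,2,5,10}:  v_{0} + v_{2} + v_{5} + v_{10} = v_{1} ; sig = (4;(1))
  P = {0,5,9,10}:  v_{0} + v_{5} + v_{9} + v_{10} = v_{8} ; sig = (4;(1))
  P = {0,4,5,10}:  v_{0} + v_{4} + v_{5} + v_{10} = v_{7} + 2·v_{8} ; sig = (4;(1,2))

Hence PRS(X_Σ) =
    |P|=2: 11 collections, coeffs (), (), (1), (1), (1,1), (1,1), (1,1,1), (1,1,1), (1,1,1,1,1), (1,2), (2,2,2)
    |P|=3: 1 collection, coeffs (1)
    |P|=4: 4 collections, coeffs (), (1), (1), (1,2)


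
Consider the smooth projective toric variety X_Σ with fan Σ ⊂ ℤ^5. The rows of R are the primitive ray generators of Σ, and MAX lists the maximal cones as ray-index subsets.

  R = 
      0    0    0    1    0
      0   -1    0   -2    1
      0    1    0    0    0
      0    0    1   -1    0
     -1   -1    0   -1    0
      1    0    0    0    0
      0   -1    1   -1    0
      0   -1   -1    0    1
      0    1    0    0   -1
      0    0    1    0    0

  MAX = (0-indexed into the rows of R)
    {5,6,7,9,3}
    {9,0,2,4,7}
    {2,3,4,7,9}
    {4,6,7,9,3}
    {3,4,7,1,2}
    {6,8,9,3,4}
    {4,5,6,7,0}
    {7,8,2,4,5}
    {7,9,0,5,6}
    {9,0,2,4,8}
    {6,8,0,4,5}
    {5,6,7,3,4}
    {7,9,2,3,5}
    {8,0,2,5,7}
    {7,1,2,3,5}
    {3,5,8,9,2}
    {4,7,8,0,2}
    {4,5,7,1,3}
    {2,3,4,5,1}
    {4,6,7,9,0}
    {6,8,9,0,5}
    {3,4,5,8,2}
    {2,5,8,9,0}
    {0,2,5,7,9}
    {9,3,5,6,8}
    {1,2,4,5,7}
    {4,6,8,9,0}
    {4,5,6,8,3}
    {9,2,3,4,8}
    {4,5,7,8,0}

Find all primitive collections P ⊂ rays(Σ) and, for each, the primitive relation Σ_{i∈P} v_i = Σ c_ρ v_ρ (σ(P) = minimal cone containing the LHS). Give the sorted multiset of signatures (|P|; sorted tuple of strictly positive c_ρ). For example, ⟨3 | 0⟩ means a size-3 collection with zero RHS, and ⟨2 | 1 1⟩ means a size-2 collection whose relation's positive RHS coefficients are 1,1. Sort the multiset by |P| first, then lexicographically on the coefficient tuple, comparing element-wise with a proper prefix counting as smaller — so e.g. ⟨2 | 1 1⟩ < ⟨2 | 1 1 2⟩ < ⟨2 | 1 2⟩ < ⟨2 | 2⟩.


The 12 primitive collections of Σ (r=10, n=5):

  {0,3}:  v_{0} + v_{3} = v_{9}  ⇒ sig = ⟨2 | 1⟩
  {2,6}:  v_{2} + v_{6} = v_{3}  ⇒ sig = ⟨2 | 1⟩
  {0,1}:  v_{0} + v_{1} = v_{3} + v_{7}  ⇒ sig = ⟨2 | 1 1⟩
  {1,6}:  v_{1} + v_{6} = 2·v_{3} + v_{4} + v_{5} + v_{7}  ⇒ sig = ⟨2 | 1 1 1 2⟩
  {1,9}:  v_{1} + v_{9} = 2·v_{3} + v_{7}  ⇒ sig = ⟨2 | 1 2⟩
  {1,8}:  v_{1} + v_{8} = 2·v_{2} + 2·v_{4} + 2·v_{5}  ⇒ sig = ⟨2 | 2 2 2⟩
  {7,8,9}:  v_{7} + v_{8} + v_{9} = 0  ⇒ sig = ⟨3 | 0⟩
  {4,5,9}:  v_{4} + v_{5} + v_{9} = v_{6}  ⇒ sig = ⟨3 | 1⟩
  {6,7,8}:  v_{6} + v_{7} + v_{8} = v_{4} + v_{5}  ⇒ sig = ⟨3 | 1 1⟩
  {3,7,8}:  v_{3} + v_{7} + v_{8} = v_{2} + v_{4} + v_{5}  ⇒ sig = ⟨3 | 1 1 1⟩
  {0,2,4,5}:  v_{0} + v_{2} + v_{4} + v_{5} = 0  ⇒ sig = ⟨4 | 0⟩
  {2,3,4,5,7}:  v_{2} + v_{3} + v_{4} + v_{5} + v_{7} = v_{1}  ⇒ sig = ⟨5 | 1⟩

Hence PRS(X_Σ) =
[⟨2 | 1⟩, ⟨2 | 1⟩, ⟨2 | 1 1⟩, ⟨2 | 1 1 1 2⟩, ⟨2 | 1 2⟩, ⟨2 | 2 2 2⟩, ⟨3 | 0⟩, ⟨3 | 1⟩, ⟨3 | 1 1⟩, ⟨3 | 1 1 1⟩, ⟨4 | 0⟩, ⟨5 | 1⟩]


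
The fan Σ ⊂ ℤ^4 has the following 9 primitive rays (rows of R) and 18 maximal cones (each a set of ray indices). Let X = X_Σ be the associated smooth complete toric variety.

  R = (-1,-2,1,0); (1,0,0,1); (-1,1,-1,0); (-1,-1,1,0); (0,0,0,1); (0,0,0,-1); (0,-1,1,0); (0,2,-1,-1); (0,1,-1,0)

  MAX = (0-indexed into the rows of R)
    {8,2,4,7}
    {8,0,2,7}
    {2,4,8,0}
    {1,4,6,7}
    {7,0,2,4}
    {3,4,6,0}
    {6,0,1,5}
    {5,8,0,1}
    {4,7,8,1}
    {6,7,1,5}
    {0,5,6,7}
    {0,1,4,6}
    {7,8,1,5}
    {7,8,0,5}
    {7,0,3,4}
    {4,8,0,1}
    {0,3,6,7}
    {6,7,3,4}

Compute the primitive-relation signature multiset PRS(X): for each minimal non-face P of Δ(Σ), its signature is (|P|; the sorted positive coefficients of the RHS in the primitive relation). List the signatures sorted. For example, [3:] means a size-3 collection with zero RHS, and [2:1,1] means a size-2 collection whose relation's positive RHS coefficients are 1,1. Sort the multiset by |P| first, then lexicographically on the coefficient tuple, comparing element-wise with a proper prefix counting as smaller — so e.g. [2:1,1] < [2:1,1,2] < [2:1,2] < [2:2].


|primitive collections| = 12. Relations:

  P={4,5}:  v_{4} + v_{5} = 0  so sig = [2:]
  P={6,8}:  v_{6} + v_{8} = 0  so sig = [2:]
  P={1,2}:  v_{1} + v_{2} = v_{4} + v_{8}  so sig = [2:1,1]
  P={1,3}:  v_{1} + v_{3} = v_{4} + v_{6}  so sig = [2:1,1]
  P={2,5}:  v_{2} + v_{5} = v_{0} + v_{7} + v_{8}  so sig = [2:1,1,1]
  P={2,6}:  v_{2} + v_{6} = v_{0} + v_{4} + v_{7}  so sig = [2:1,1,1]
  P={3,5}:  v_{3} + v_{5} = v_{0} + v_{6} + v_{7}  so sig = [2:1,1,1]
  P={3,8}:  v_{3} + v_{8} = v_{0} + v_{4} + v_{7}  so sig = [2:1,1,1]
  P={2,3}:  v_{2} + v_{3} = 2·v_{0} + 2·v_{4} + 2·v_{7}  so sig = [2:2,2,2]
  P={0,1,7}:  v_{0} + v_{1} + v_{7} = 0  so sig = [3:]
  P={0,4,6,7}:  v_{0} + v_{4} + v_{6} + v_{7} = v_{3}  so sig = [4:1]
  P={0,4,7,8}:  v_{0} + v_{4} + v_{7} + v_{8} = v_{2}  so sig = [4:1]

Sorted signature multiset PRS(X):
    |P|=2: 9 collections, coeffs (), (), (1,1), (1,1), (1,1,1), (1,1,1), (1,1,1), (1,1,1), (2,2,2)
    |P|=3: 1 collection, coeffs ()
    |P|=4: 2 collections, coeffs (1), (1)
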